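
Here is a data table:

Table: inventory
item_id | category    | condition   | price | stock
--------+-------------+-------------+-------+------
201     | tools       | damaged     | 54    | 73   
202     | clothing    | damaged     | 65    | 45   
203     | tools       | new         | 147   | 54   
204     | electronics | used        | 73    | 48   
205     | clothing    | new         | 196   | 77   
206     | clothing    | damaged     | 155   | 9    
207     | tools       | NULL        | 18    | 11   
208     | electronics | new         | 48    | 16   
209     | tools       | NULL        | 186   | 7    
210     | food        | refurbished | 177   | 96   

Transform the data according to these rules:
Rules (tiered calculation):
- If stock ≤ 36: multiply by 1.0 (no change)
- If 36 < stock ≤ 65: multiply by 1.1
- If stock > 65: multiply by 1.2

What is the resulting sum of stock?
499.9

Step 1: Tier 1 (stock ≤ 36): 4 records, sum = 43 × 1.0 = 43.0
Step 2: Tier 2 (36 < stock ≤ 65): 3 records, sum = 147 × 1.1 = 161.7
Step 3: Tier 3 (stock > 65): 3 records, sum = 246 × 1.2 = 295.2
Step 4: Final sum = 43.0 + 161.7 + 295.2 = 499.9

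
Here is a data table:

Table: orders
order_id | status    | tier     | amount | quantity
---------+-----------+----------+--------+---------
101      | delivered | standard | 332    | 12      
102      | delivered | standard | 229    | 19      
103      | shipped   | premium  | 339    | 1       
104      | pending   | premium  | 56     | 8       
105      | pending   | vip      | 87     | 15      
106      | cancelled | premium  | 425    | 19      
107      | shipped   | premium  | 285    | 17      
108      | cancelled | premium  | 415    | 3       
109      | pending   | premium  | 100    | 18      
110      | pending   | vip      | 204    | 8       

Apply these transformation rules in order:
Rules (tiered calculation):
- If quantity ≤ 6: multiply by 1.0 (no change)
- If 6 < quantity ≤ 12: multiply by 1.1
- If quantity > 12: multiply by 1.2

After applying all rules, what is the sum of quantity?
140.4

Step 1: Tier 1 (quantity ≤ 6): 2 records, sum = 4 × 1.0 = 4.0
Step 2: Tier 2 (6 < quantity ≤ 12): 3 records, sum = 28 × 1.1 = 30.8
Step 3: Tier 3 (quantity > 12): 5 records, sum = 88 × 1.2 = 105.6
Step 4: Final sum = 4.0 + 30.8 + 105.6 = 140.4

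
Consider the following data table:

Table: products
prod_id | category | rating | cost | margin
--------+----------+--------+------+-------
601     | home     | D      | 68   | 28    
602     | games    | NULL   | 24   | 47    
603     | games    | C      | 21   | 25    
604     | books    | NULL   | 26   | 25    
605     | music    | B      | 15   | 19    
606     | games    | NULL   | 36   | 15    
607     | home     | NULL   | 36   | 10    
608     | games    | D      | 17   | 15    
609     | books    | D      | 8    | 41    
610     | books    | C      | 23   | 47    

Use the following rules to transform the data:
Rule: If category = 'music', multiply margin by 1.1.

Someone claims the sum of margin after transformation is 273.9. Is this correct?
Yes, the result is correct.

Step 1: Calculate the correct sum after transformation
Step 2: Apply multiplier 1.1 to records where category = 'music'
Step 3: Correct result = 273.9
Step 4: Claimed result = 273.9
Step 5: 273.9 = 273.9 ✓
Conclusion: The claimed result is correct.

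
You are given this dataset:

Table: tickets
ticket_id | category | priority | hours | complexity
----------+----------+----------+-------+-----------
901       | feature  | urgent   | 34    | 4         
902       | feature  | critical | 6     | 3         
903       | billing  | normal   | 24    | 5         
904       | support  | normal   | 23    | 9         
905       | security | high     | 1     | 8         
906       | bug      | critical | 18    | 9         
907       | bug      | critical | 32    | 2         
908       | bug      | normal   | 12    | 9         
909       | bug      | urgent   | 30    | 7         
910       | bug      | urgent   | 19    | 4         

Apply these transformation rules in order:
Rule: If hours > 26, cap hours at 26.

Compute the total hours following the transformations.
181

Step 1: 3 records have hours > 26
Step 2: These records originally summed to 96
Step 3: After capping: 3 × 26 = 78
Step 4: Unaffected records sum: 103
Step 5: Final sum = 78 + 103 = 181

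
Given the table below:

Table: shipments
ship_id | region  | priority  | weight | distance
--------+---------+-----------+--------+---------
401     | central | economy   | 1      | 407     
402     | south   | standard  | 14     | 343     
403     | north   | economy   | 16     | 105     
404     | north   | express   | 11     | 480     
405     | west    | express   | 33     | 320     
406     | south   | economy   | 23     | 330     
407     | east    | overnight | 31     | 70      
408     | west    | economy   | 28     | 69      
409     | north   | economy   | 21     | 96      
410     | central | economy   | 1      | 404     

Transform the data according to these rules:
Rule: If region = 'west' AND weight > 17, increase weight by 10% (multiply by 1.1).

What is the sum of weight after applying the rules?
185.1

Step 1: Find records where region = 'west' AND weight > 17
Step 2: 2 records match, summing to 61
Step 3: After multiplier: 61 × 1.1 = 67.1
Step 4: Unaffected records sum: 118
Step 5: Final sum = 67.1 + 118 = 185.1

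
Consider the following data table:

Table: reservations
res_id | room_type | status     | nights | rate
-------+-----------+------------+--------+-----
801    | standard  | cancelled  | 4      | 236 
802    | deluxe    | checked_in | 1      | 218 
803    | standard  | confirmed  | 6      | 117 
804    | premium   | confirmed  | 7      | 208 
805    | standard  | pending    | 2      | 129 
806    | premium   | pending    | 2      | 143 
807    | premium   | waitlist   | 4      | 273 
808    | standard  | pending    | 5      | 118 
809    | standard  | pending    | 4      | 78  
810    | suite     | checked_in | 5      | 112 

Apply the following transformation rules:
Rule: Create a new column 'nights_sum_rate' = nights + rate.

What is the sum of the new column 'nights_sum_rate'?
1672

Step 1: For each record, compute nights + rate
Example calculations:
  4 + 236 = 240
  1 + 218 = 219
  6 + 117 = 123
  ...
Step 2: Sum all derived values
Step 3: Total = 1672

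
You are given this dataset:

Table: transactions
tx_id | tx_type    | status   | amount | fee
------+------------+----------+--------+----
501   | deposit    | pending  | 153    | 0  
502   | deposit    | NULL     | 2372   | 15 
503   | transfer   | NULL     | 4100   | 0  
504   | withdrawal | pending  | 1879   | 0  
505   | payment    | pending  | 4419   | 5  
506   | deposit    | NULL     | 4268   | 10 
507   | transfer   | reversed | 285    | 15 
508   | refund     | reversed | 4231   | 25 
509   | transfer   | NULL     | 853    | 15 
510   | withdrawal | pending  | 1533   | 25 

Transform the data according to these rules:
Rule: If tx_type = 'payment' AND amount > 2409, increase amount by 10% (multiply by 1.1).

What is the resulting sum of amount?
24534.9

Step 1: Find records where tx_type = 'payment' AND amount > 2409
Step 2: 1 records match, summing to 4419
Step 3: After multiplier: 4419 × 1.1 = 4860.9
Step 4: Unaffected records sum: 19674
Step 5: Final sum = 4860.9 + 19674 = 24534.9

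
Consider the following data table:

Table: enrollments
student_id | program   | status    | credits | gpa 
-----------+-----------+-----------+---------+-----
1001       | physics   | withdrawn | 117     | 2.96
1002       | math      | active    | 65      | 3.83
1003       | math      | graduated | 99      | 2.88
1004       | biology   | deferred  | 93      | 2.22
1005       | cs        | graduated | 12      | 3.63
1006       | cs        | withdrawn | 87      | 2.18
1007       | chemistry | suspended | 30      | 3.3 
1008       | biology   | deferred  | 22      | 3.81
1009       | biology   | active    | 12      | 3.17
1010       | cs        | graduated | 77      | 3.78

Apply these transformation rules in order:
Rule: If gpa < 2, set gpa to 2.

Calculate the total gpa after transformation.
31.76

Step 1: 0 records have gpa < 2
Step 2: These records originally summed to 0
Step 3: After setting to minimum: 0 × 2 = 0
Step 4: Unaffected records sum: 31.76
Step 5: Final sum = 0 + 31.76 = 31.76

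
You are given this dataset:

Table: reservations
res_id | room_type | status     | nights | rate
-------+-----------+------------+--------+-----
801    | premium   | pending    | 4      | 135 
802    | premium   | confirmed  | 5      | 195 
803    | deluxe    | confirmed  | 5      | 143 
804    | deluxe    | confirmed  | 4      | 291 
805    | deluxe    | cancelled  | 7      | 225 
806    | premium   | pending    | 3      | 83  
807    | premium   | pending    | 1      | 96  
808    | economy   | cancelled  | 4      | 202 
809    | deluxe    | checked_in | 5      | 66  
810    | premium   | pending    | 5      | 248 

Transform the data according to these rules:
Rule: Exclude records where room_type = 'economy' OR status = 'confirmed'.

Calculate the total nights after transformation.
25

Step 1: Find records where room_type = 'economy' OR status = 'confirmed'
Step 2: 4 records match, summing to 18
Step 3: Original sum: 43
Step 4: Remaining sum = 43 - 18 = 25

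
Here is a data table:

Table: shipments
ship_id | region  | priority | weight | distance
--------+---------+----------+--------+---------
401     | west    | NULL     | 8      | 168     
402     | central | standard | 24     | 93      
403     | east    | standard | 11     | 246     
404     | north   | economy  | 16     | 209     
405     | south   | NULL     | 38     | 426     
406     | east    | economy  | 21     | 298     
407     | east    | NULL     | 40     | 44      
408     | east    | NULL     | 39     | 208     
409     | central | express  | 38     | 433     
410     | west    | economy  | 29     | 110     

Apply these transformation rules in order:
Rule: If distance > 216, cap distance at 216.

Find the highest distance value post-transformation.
216

Step 1: Original maximum distance = 433
Step 2: Apply cap at 216
Step 3: 4 records had distance > 216 and were capped
Step 4: Maximum after transformation = 216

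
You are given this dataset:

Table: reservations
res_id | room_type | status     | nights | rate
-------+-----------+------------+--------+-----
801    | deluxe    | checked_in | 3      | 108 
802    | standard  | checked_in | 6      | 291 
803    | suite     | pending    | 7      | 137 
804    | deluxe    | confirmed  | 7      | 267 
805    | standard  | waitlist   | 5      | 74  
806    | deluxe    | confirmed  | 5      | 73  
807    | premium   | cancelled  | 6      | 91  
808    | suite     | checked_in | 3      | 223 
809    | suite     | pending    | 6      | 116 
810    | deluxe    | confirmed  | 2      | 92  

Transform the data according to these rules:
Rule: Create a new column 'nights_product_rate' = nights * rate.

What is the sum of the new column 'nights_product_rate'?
7728

Step 1: For each record, compute nights * rate
Example calculations:
  3 * 108 = 324
  6 * 291 = 1746
  7 * 137 = 959
  ...
Step 2: Sum all derived values
Step 3: Total = 7728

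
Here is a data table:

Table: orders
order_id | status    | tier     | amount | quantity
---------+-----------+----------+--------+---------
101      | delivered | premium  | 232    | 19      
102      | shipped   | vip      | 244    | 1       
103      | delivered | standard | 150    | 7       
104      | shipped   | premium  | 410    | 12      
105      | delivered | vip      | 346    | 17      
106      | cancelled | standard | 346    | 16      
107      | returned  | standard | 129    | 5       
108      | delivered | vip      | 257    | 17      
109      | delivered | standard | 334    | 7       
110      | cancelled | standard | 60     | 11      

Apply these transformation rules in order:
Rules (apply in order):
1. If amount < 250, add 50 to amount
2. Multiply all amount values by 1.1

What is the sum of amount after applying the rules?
3033.8

Step 1: Apply Rule 1 - Add 50 to records with amount < 250
  - 5 records affected: 815 + (5 × 50) = 1065
  - Unaffected records: 1693
  - Sum after Rule 1: 2758
Step 2: Apply Rule 2 - Multiply all by 1.1
  - 2758 × 1.1 = 3033.8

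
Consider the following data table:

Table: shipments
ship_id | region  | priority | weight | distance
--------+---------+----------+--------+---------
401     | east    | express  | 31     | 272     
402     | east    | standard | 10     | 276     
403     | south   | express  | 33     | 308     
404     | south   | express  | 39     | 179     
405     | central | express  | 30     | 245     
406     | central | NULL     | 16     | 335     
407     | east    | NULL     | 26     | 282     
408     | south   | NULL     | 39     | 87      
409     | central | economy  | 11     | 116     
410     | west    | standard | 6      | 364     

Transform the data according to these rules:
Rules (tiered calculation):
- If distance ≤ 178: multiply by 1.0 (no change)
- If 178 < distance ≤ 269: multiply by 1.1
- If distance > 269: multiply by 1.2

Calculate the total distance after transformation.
2873.8

Step 1: Tier 1 (distance ≤ 178): 2 records, sum = 203 × 1.0 = 203.0
Step 2: Tier 2 (178 < distance ≤ 269): 2 records, sum = 424 × 1.1 = 466.4
Step 3: Tier 3 (distance > 269): 6 records, sum = 1837 × 1.2 = 2204.4
Step 4: Final sum = 203.0 + 466.4 + 2204.4 = 2873.8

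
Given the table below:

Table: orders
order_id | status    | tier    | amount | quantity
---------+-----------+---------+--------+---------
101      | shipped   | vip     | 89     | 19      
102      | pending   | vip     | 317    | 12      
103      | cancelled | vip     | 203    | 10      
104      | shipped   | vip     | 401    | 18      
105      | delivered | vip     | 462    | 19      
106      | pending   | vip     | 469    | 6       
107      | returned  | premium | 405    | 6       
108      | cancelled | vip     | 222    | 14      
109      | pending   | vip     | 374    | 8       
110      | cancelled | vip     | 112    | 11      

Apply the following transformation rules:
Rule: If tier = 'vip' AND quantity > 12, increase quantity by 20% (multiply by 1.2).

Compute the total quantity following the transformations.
137.0

Step 1: Find records where tier = 'vip' AND quantity > 12
Step 2: 4 records match, summing to 70
Step 3: After multiplier: 70 × 1.2 = 84.0
Step 4: Unaffected records sum: 53
Step 5: Final sum = 84.0 + 53 = 137.0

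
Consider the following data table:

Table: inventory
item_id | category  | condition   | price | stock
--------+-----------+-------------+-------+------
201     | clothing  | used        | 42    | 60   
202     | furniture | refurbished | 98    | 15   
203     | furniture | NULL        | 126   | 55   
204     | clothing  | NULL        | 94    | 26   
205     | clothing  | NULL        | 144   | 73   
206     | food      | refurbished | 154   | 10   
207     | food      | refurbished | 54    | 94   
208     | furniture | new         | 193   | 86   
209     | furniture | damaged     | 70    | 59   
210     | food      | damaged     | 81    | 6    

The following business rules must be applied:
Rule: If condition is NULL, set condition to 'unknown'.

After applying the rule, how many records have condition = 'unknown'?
3

Step 1: Count records where condition IS NULL
Step 2: Found 3 records with NULL condition
Step 3: These records will have condition set to 'unknown'
Step 4: Records already having condition = 'unknown': 0
Step 5: Answer: 3 + 0 = 3 records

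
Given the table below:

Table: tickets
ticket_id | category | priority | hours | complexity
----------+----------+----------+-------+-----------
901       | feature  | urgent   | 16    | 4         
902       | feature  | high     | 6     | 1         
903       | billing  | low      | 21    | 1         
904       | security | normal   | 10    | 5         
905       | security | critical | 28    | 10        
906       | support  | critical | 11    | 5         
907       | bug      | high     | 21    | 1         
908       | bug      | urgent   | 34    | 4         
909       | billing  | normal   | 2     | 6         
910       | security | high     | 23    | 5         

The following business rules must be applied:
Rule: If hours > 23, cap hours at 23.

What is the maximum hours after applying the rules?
23

Step 1: Original maximum hours = 34
Step 2: Apply cap at 23
Step 3: 2 records had hours > 23 and were capped
Step 4: Maximum after transformation = 23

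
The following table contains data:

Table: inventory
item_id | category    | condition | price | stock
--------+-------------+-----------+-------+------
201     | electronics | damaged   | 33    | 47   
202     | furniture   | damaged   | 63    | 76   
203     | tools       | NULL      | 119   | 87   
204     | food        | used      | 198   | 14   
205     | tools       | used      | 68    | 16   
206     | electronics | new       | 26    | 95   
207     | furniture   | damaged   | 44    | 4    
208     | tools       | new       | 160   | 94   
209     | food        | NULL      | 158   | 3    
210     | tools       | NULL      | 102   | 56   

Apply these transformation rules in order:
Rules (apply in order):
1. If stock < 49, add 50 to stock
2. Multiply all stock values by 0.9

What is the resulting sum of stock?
667.8

Step 1: Apply Rule 1 - Add 50 to records with stock < 49
  - 5 records affected: 84 + (5 × 50) = 334
  - Unaffected records: 408
  - Sum after Rule 1: 742
Step 2: Apply Rule 2 - Multiply all by 0.9
  - 742 × 0.9 = 667.8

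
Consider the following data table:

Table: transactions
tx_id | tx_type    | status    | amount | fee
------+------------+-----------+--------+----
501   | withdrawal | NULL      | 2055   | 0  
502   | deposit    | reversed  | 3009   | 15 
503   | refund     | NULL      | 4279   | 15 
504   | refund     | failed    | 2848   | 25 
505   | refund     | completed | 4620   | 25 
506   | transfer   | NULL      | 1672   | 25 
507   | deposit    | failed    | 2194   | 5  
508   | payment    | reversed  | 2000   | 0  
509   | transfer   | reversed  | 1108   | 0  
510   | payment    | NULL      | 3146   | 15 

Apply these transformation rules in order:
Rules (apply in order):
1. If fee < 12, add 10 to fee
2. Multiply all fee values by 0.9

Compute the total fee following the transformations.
148.5

Step 1: Apply Rule 1 - Add 10 to records with fee < 12
  - 4 records affected: 5 + (4 × 10) = 45
  - Unaffected records: 120
  - Sum after Rule 1: 165
Step 2: Apply Rule 2 - Multiply all by 0.9
  - 165 × 0.9 = 148.5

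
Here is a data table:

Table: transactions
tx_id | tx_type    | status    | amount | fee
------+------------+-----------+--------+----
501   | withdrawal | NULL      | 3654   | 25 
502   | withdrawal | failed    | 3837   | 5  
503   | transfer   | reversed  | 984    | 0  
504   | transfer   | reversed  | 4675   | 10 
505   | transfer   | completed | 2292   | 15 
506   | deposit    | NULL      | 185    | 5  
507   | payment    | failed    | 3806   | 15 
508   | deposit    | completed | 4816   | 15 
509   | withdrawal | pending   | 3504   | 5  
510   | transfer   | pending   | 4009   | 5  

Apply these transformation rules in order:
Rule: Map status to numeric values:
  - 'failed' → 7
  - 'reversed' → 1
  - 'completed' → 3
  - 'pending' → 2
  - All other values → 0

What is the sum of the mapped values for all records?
26

Step 1: Apply mapping to each record
Step 2: Count by status:
  'failed': 2 records × 7 = 14
  'reversed': 2 records × 1 = 2
  'completed': 2 records × 3 = 6
  'pending': 2 records × 2 = 4
Step 3: Sum all mapped values = 26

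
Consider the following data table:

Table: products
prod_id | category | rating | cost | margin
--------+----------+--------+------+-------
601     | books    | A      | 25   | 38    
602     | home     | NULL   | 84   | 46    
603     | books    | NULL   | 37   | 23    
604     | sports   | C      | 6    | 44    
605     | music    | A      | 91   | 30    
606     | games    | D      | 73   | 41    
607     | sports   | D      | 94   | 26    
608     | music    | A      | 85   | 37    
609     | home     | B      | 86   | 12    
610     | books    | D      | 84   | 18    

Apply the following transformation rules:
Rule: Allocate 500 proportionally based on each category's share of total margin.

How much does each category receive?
books: 125.4, games: 65.08, home: 92.06, music: 106.35, sports: 111.11

Step 1: Calculate total margin = 315
Step 2: Calculate each category's proportion:
  books: 79/315 = 25.08% → 125.4
  games: 41/315 = 13.02% → 65.08
  home: 58/315 = 18.41% → 92.06
  music: 67/315 = 21.27% → 106.35
  sports: 70/315 = 22.22% → 111.11
Step 3: Verify: sum of allocations ≈ 500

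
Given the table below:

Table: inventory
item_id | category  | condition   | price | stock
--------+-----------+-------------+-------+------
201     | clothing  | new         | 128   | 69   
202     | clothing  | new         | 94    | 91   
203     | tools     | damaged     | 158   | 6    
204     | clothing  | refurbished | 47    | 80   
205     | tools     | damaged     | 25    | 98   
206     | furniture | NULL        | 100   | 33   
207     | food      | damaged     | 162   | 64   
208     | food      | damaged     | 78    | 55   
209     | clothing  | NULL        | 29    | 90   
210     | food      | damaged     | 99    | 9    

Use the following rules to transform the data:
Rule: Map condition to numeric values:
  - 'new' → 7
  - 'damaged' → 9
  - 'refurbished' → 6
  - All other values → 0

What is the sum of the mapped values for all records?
65

Step 1: Apply mapping to each record
Step 2: Count by status:
  'new': 2 records × 7 = 14
  'damaged': 5 records × 9 = 45
  'refurbished': 1 records × 6 = 6
Step 3: Sum all mapped values = 65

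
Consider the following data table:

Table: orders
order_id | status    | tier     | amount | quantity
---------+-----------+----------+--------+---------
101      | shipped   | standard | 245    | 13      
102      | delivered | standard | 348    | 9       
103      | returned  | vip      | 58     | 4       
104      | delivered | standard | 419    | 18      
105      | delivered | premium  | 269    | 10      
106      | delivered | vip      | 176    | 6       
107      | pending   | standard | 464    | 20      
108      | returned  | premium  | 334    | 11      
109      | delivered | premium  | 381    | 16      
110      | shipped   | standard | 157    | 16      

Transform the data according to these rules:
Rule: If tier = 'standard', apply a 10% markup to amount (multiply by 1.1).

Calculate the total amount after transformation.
3014.3

Step 1: Records with tier = 'standard' have total amount = 1633
Step 2: Apply multiplier: 1633 × 1.1 = 1796.3
Step 3: Other records total: 1218
Step 4: Final sum = 1796.3 + 1218 = 3014.3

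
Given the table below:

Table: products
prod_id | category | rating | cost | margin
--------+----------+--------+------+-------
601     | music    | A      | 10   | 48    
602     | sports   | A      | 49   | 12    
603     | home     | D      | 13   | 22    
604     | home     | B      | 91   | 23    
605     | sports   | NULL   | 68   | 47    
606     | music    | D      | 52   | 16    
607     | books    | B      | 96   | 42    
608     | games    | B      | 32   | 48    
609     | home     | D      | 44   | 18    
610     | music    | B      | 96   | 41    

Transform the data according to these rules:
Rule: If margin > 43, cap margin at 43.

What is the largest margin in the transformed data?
43

Step 1: Original maximum margin = 48
Step 2: Apply cap at 43
Step 3: 3 records had margin > 43 and were capped
Step 4: Maximum after transformation = 43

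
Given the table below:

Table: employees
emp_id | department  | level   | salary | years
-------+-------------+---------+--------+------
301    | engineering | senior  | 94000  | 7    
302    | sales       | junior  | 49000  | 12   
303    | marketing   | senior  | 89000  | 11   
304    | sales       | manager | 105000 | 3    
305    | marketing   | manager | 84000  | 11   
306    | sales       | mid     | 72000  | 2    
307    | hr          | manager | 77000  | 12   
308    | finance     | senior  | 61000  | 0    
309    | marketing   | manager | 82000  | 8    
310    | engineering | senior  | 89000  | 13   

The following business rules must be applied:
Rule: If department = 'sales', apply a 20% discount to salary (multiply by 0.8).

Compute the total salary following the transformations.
756800.0

Step 1: Records with department = 'sales' have total salary = 226000
Step 2: Apply multiplier: 226000 × 0.8 = 180800.0
Step 3: Other records total: 576000
Step 4: Final sum = 180800.0 + 576000 = 756800.0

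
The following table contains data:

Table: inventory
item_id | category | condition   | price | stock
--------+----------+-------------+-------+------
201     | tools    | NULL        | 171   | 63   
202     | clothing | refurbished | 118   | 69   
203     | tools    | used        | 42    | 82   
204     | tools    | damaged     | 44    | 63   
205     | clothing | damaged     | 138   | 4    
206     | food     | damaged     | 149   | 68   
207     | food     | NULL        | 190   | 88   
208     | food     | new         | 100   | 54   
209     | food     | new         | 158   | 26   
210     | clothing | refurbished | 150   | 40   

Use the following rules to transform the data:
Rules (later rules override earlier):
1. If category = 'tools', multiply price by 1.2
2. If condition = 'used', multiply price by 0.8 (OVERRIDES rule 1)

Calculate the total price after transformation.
1294.6

Step 1: Rule 2 takes priority for records with condition = 'used'
  - 1 records: 42 × 0.8 = 33.6
Step 2: Rule 1 applies to remaining records with category = 'tools'
  - 2 records: 215 × 1.2 = 258.0
Step 3: Other records unchanged: 1003
Step 4: Final sum = 33.6 + 258.0 + 1003 = 1294.6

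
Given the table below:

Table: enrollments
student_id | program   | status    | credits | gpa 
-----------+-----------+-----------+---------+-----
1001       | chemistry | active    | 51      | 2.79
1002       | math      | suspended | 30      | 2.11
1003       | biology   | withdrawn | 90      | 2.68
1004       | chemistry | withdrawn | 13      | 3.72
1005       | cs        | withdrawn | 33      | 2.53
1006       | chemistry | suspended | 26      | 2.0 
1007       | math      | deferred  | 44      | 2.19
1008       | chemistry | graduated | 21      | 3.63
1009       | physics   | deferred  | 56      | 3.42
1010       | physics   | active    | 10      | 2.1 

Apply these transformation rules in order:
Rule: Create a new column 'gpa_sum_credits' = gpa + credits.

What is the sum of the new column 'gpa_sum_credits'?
401.17

Step 1: For each record, compute gpa + credits
Example calculations:
  2.79 + 51 = 53.79
  2.11 + 30 = 32.11
  2.68 + 90 = 92.68
  ...
Step 2: Sum all derived values
Step 3: Total = 401.17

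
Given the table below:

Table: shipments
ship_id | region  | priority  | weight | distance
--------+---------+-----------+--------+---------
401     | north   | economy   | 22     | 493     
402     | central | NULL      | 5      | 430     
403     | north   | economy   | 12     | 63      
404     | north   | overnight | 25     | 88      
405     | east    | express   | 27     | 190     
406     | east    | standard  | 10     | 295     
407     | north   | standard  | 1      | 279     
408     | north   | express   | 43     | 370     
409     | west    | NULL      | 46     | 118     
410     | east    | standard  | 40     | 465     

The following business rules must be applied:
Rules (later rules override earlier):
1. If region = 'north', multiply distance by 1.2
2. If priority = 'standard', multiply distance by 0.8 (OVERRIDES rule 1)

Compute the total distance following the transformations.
2786.0

Step 1: Rule 2 takes priority for records with priority = 'standard'
  - 3 records: 1039 × 0.8 = 831.2
Step 2: Rule 1 applies to remaining records with region = 'north'
  - 4 records: 1014 × 1.2 = 1216.8
Step 3: Other records unchanged: 738
Step 4: Final sum = 831.2 + 1216.8 + 738 = 2786.0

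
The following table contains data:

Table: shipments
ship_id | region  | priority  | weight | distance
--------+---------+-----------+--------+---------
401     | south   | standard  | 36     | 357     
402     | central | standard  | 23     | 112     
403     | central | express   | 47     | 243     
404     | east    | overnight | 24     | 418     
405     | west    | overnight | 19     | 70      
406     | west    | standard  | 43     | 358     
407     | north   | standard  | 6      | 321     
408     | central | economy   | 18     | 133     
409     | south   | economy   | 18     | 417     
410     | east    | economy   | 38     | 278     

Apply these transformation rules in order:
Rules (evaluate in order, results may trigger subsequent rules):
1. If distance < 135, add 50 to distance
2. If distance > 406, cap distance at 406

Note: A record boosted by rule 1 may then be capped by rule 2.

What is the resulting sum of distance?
2834

Step 1: Apply rule 1 to records with distance < 135
  - 3 records get bonus of 50
  - Of these, 0 records then exceed 406 and get capped
Step 2: Apply rule 2 to records with distance > 406
  - 2 records (original) are capped
Step 3: Calculate final sum = 2834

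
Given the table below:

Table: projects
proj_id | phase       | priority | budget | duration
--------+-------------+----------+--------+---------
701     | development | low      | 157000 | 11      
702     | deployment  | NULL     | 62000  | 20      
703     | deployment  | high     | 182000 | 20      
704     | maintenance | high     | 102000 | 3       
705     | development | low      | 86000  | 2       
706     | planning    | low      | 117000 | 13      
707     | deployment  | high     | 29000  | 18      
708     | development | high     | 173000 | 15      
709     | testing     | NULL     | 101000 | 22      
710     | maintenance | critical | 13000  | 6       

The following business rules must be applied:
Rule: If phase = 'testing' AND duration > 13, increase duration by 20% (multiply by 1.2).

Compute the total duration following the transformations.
134.4

Step 1: Find records where phase = 'testing' AND duration > 13
Step 2: 1 records match, summing to 22
Step 3: After multiplier: 22 × 1.2 = 26.4
Step 4: Unaffected records sum: 108
Step 5: Final sum = 26.4 + 108 = 134.4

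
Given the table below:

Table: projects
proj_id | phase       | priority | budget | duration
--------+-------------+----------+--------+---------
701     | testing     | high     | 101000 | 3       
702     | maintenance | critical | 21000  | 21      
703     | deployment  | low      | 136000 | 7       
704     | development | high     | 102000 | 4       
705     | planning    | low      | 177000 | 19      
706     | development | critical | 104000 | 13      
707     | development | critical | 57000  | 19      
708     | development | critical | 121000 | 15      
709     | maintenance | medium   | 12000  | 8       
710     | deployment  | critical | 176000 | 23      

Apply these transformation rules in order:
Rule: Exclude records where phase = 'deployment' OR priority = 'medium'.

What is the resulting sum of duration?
94

Step 1: Find records where phase = 'deployment' OR priority = 'medium'
Step 2: 3 records match, summing to 38
Step 3: Original sum: 132
Step 4: Remaining sum = 132 - 38 = 94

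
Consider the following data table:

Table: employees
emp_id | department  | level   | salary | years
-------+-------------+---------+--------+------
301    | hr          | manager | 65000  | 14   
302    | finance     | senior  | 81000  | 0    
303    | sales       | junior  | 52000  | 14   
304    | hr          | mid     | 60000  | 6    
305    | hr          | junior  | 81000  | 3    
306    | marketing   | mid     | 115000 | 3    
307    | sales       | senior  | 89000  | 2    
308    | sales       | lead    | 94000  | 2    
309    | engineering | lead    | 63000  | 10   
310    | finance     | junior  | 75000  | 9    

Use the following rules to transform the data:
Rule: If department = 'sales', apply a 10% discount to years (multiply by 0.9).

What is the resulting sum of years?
61.2

Step 1: Records with department = 'sales' have total years = 18
Step 2: Apply multiplier: 18 × 0.9 = 16.2
Step 3: Other records total: 45
Step 4: Final sum = 16.2 + 45 = 61.2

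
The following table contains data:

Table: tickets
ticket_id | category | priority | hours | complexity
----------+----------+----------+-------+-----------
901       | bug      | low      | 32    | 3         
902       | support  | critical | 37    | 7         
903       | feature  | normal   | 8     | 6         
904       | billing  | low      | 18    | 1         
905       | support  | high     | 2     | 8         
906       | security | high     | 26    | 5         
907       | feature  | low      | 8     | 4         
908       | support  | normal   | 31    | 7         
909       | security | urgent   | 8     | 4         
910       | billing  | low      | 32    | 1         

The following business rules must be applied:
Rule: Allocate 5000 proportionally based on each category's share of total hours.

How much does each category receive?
billing: 1237.62, bug: 792.08, feature: 396.04, security: 841.58, support: 1732.67

Step 1: Calculate total hours = 202
Step 2: Calculate each category's proportion:
  billing: 50/202 = 24.75% → 1237.62
  bug: 32/202 = 15.84% → 792.08
  feature: 16/202 = 7.92% → 396.04
  security: 34/202 = 16.83% → 841.58
  support: 70/202 = 34.65% → 1732.67
Step 3: Verify: sum of allocations ≈ 5000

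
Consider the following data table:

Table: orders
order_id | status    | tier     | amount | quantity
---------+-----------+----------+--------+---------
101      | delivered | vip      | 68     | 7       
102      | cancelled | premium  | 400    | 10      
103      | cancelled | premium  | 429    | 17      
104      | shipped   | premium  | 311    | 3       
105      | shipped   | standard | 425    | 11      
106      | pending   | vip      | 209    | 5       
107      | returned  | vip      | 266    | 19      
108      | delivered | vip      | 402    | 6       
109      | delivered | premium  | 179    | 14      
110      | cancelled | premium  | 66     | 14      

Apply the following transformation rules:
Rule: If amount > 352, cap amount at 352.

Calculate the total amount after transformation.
2507

Step 1: 4 records have amount > 352
Step 2: These records originally summed to 1656
Step 3: After capping: 4 × 352 = 1408
Step 4: Unaffected records sum: 1099
Step 5: Final sum = 1408 + 1099 = 2507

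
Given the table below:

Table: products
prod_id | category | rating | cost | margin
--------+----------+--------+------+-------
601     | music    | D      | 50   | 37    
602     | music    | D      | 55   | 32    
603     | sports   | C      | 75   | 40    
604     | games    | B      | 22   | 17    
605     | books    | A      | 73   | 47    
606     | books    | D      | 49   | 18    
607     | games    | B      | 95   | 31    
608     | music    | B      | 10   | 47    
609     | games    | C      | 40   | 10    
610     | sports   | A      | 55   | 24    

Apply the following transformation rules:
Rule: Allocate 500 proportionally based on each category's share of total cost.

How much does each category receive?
books: 116.41, games: 149.81, music: 109.73, sports: 124.05

Step 1: Calculate total cost = 524
Step 2: Calculate each category's proportion:
  books: 122/524 = 23.28% → 116.41
  games: 157/524 = 29.96% → 149.81
  music: 115/524 = 21.95% → 109.73
  sports: 130/524 = 24.81% → 124.05
Step 3: Verify: sum of allocations ≈ 500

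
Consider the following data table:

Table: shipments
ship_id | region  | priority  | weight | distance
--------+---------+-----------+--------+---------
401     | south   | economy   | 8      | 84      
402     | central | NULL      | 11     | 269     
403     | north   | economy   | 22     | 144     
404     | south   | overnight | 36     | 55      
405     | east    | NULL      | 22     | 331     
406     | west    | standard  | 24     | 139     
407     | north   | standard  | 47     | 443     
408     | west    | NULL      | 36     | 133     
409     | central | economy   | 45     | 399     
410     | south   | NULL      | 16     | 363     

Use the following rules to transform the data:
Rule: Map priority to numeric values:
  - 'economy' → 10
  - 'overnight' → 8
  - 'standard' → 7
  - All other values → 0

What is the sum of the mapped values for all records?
52

Step 1: Apply mapping to each record
Step 2: Count by status:
  'economy': 3 records × 10 = 30
  'overnight': 1 records × 8 = 8
  'standard': 2 records × 7 = 14
Step 3: Sum all mapped values = 52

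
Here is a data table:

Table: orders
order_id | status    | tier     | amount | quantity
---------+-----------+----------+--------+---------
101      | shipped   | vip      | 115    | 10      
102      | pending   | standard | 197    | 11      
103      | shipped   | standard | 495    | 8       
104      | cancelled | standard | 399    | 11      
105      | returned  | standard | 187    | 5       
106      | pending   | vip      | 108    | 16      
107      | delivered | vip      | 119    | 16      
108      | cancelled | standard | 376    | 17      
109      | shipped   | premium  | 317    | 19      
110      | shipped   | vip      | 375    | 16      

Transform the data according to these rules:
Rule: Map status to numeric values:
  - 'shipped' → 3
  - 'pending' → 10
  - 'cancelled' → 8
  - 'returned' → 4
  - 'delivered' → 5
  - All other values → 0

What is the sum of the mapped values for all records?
57

Step 1: Apply mapping to each record
Step 2: Count by status:
  'shipped': 4 records × 3 = 12
  'pending': 2 records × 10 = 20
  'cancelled': 2 records × 8 = 16
  'returned': 1 records × 4 = 4
  'delivered': 1 records × 5 = 5
Step 3: Sum all mapped values = 57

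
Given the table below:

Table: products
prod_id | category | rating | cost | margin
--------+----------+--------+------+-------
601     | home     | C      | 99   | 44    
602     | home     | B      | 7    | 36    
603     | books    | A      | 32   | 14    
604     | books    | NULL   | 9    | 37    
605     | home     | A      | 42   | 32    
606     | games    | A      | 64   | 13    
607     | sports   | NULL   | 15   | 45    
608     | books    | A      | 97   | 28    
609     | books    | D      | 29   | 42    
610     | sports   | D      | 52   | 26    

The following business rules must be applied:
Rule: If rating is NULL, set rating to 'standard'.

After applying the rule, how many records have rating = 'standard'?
2

Step 1: Count records where rating IS NULL
Step 2: Found 2 records with NULL rating
Step 3: These records will have rating set to 'standard'
Step 4: Records already having rating = 'standard': 0
Step 5: Answer: 2 + 0 = 2 records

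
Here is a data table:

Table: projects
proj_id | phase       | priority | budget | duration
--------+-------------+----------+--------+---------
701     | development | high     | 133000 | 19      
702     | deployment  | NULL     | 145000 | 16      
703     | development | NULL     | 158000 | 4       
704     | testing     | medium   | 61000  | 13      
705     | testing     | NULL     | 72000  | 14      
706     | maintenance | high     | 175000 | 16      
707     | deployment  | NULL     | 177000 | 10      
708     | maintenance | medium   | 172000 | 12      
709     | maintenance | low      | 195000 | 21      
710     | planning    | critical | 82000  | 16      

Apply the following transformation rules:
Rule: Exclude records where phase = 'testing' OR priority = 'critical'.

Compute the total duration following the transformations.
98

Step 1: Find records where phase = 'testing' OR priority = 'critical'
Step 2: 3 records match, summing to 43
Step 3: Original sum: 141
Step 4: Remaining sum = 141 - 43 = 98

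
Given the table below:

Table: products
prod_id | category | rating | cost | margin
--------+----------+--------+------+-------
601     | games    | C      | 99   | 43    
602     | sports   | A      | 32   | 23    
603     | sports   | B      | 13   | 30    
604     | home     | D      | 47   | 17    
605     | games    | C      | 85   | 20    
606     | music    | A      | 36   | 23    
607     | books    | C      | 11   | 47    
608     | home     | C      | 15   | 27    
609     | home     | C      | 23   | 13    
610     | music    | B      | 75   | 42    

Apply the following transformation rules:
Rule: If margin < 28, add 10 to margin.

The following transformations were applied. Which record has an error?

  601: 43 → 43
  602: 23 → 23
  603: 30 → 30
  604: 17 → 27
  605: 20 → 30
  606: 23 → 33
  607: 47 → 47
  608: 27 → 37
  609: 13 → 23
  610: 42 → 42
Record 602 has an error. The correct transformed value should be 33, not 23.

Step 1: Check each record against the rule
Step 2: Record 602 has margin = 23
Step 3: Since 23 < 28, the bonus should have been applied
Step 4: Correct value = 33, but claimed value = 23
Conclusion: Record 602 has the error.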